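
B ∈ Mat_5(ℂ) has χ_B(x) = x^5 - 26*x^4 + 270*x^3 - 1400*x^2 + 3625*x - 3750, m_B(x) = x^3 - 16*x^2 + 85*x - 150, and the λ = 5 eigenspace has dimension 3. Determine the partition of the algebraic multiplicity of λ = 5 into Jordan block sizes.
Block sizes for λ = 5: [2, 1, 1]

Step 1 — from the characteristic polynomial, algebraic multiplicity of λ = 5 is 4. From dim ker(B − (5)·I) = 3, there are exactly 3 Jordan blocks for λ = 5.
Step 2 — from the minimal polynomial, the factor (x − 5)^2 tells us the largest block for λ = 5 has size 2.
Step 3 — with total size 4, 3 blocks, and largest block 2, the block sizes (in nonincreasing order) are [2, 1, 1].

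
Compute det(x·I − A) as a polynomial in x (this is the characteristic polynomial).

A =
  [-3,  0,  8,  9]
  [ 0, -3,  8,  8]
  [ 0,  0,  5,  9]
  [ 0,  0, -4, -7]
x^4 + 8*x^3 + 22*x^2 + 24*x + 9

Expanding det(x·I − A) (e.g. by cofactor expansion or by noting that A is similar to its Jordan form J, which has the same characteristic polynomial as A) gives
  χ_A(x) = x^4 + 8*x^3 + 22*x^2 + 24*x + 9
which factors as (x + 1)^2*(x + 3)^2. The eigenvalues (with algebraic multiplicities) are λ = -3 with multiplicity 2, λ = -1 with multiplicity 2.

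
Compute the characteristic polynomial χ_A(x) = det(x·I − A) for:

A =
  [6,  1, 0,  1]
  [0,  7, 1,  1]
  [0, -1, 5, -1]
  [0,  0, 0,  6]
x^4 - 24*x^3 + 216*x^2 - 864*x + 1296

Expanding det(x·I − A) (e.g. by cofactor expansion or by noting that A is similar to its Jordan form J, which has the same characteristic polynomial as A) gives
  χ_A(x) = x^4 - 24*x^3 + 216*x^2 - 864*x + 1296
which factors as (x - 6)^4. The eigenvalues (with algebraic multiplicities) are λ = 6 with multiplicity 4.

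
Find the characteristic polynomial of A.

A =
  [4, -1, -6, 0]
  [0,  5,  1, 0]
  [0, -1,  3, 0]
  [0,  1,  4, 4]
x^4 - 16*x^3 + 96*x^2 - 256*x + 256

Expanding det(x·I − A) (e.g. by cofactor expansion or by noting that A is similar to its Jordan form J, which has the same characteristic polynomial as A) gives
  χ_A(x) = x^4 - 16*x^3 + 96*x^2 - 256*x + 256
which factors as (x - 4)^4. The eigenvalues (with algebraic multiplicities) are λ = 4 with multiplicity 4.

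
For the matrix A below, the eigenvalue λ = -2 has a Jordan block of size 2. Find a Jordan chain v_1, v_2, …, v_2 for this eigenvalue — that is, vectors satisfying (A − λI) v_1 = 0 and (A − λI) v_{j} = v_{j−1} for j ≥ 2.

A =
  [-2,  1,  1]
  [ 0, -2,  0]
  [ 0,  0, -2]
A Jordan chain for λ = -2 of length 2:
v_1 = (1, 0, 0)ᵀ
v_2 = (0, 1, 0)ᵀ

Let N = A − (-2)·I. We want v_2 with N^2 v_2 = 0 but N^1 v_2 ≠ 0; then v_{j-1} := N · v_j for j = 2, …, 2.

Pick v_2 = (0, 1, 0)ᵀ.
Then v_1 = N · v_2 = (1, 0, 0)ᵀ.

Sanity check: (A − (-2)·I) v_1 = (0, 0, 0)ᵀ = 0. ✓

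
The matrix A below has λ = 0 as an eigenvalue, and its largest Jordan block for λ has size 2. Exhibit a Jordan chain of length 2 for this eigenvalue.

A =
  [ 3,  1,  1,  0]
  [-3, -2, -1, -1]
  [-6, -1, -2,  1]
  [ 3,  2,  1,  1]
A Jordan chain for λ = 0 of length 2:
v_1 = (3, -3, -6, 3)ᵀ
v_2 = (1, 0, 0, 0)ᵀ

Let N = A − (0)·I. We want v_2 with N^2 v_2 = 0 but N^1 v_2 ≠ 0; then v_{j-1} := N · v_j for j = 2, …, 2.

Pick v_2 = (1, 0, 0, 0)ᵀ.
Then v_1 = N · v_2 = (3, -3, -6, 3)ᵀ.

Sanity check: (A − (0)·I) v_1 = (0, 0, 0, 0)ᵀ = 0. ✓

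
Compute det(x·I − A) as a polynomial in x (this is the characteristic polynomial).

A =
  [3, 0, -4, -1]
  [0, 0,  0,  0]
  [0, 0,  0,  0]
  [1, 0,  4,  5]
x^4 - 8*x^3 + 16*x^2

Expanding det(x·I − A) (e.g. by cofactor expansion or by noting that A is similar to its Jordan form J, which has the same characteristic polynomial as A) gives
  χ_A(x) = x^4 - 8*x^3 + 16*x^2
which factors as x^2*(x - 4)^2. The eigenvalues (with algebraic multiplicities) are λ = 0 with multiplicity 2, λ = 4 with multiplicity 2.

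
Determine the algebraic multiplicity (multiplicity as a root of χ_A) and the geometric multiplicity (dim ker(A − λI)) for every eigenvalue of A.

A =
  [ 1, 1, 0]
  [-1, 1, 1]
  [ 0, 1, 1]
λ = 1: alg = 3, geom = 1

Step 1 — factor the characteristic polynomial to read off the algebraic multiplicities:
  χ_A(x) = (x - 1)^3

Step 2 — compute geometric multiplicities via the rank-nullity identity g(λ) = n − rank(A − λI):
  rank(A − (1)·I) = 2, so dim ker(A − (1)·I) = n − 2 = 1

Summary:
  λ = 1: algebraic multiplicity = 3, geometric multiplicity = 1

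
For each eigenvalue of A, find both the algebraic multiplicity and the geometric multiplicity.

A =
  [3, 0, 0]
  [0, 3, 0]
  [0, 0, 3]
λ = 3: alg = 3, geom = 3

Step 1 — factor the characteristic polynomial to read off the algebraic multiplicities:
  χ_A(x) = (x - 3)^3

Step 2 — compute geometric multiplicities via the rank-nullity identity g(λ) = n − rank(A − λI):
  rank(A − (3)·I) = 0, so dim ker(A − (3)·I) = n − 0 = 3

Summary:
  λ = 3: algebraic multiplicity = 3, geometric multiplicity = 3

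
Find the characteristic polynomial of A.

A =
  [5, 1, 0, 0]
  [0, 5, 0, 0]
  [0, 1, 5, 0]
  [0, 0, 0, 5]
x^4 - 20*x^3 + 150*x^2 - 500*x + 625

Expanding det(x·I − A) (e.g. by cofactor expansion or by noting that A is similar to its Jordan form J, which has the same characteristic polynomial as A) gives
  χ_A(x) = x^4 - 20*x^3 + 150*x^2 - 500*x + 625
which factors as (x - 5)^4. The eigenvalues (with algebraic multiplicities) are λ = 5 with multiplicity 4.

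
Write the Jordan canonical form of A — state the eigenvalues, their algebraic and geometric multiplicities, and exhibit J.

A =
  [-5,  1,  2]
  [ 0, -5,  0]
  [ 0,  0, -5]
J_2(-5) ⊕ J_1(-5)

The characteristic polynomial is
  det(x·I − A) = x^3 + 15*x^2 + 75*x + 125 = (x + 5)^3

Eigenvalues and multiplicities (the geometric multiplicity of λ is n − rank(A − λI), which equals the number of Jordan blocks for λ):
  λ = -5: algebraic multiplicity = 3, geometric multiplicity = 2

Determining the block sizes for each eigenvalue:
  λ = -5: 2 blocks summing to 3 forces exactly one block of size 2 and the rest size 1 → block sizes [2, 1]

Assembling the blocks gives a Jordan form
J =
  [-5,  1,  0]
  [ 0, -5,  0]
  [ 0,  0, -5]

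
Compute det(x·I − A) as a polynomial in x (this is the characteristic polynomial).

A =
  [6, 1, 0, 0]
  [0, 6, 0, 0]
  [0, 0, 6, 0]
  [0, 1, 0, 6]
x^4 - 24*x^3 + 216*x^2 - 864*x + 1296

Expanding det(x·I − A) (e.g. by cofactor expansion or by noting that A is similar to its Jordan form J, which has the same characteristic polynomial as A) gives
  χ_A(x) = x^4 - 24*x^3 + 216*x^2 - 864*x + 1296
which factors as (x - 6)^4. The eigenvalues (with algebraic multiplicities) are λ = 6 with multiplicity 4.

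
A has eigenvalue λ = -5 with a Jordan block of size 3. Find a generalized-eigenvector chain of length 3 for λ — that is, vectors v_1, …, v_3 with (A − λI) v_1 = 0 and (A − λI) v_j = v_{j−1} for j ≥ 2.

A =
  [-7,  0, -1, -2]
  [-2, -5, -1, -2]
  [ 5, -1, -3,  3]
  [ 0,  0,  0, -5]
A Jordan chain for λ = -5 of length 3:
v_1 = (-1, -1, 2, 0)ᵀ
v_2 = (-2, -2, 5, 0)ᵀ
v_3 = (1, 0, 0, 0)ᵀ

Let N = A − (-5)·I. We want v_3 with N^3 v_3 = 0 but N^2 v_3 ≠ 0; then v_{j-1} := N · v_j for j = 3, …, 2.

Pick v_3 = (1, 0, 0, 0)ᵀ.
Then v_2 = N · v_3 = (-2, -2, 5, 0)ᵀ.
Then v_1 = N · v_2 = (-1, -1, 2, 0)ᵀ.

Sanity check: (A − (-5)·I) v_1 = (0, 0, 0, 0)ᵀ = 0. ✓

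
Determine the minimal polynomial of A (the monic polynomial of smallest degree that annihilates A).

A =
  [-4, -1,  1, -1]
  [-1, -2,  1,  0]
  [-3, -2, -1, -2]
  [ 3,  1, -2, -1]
x^3 + 6*x^2 + 12*x + 8

The characteristic polynomial is χ_A(x) = (x + 2)^4, so the eigenvalues are known. The minimal polynomial is
  m_A(x) = Π_λ (x − λ)^{k_λ}
where k_λ is the size of the *largest* Jordan block for λ (equivalently, the smallest k with (A − λI)^k v = 0 for every generalised eigenvector v of λ).

  λ = -2: largest Jordan block has size 3, contributing (x + 2)^3

So m_A(x) = (x + 2)^3 = x^3 + 6*x^2 + 12*x + 8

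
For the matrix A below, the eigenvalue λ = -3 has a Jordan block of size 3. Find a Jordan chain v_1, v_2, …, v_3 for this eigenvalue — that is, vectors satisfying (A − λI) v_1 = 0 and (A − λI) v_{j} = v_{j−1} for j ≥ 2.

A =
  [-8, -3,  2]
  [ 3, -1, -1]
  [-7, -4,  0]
A Jordan chain for λ = -3 of length 3:
v_1 = (2, -2, 2)ᵀ
v_2 = (-5, 3, -7)ᵀ
v_3 = (1, 0, 0)ᵀ

Let N = A − (-3)·I. We want v_3 with N^3 v_3 = 0 but N^2 v_3 ≠ 0; then v_{j-1} := N · v_j for j = 3, …, 2.

Pick v_3 = (1, 0, 0)ᵀ.
Then v_2 = N · v_3 = (-5, 3, -7)ᵀ.
Then v_1 = N · v_2 = (2, -2, 2)ᵀ.

Sanity check: (A − (-3)·I) v_1 = (0, 0, 0)ᵀ = 0. ✓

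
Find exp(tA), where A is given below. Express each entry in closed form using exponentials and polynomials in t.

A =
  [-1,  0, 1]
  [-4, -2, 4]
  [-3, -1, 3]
e^{tA} =
  [-t^2 - t + 1, -t^2/2, t^2 + t]
  [-4*t, 1 - 2*t, 4*t]
  [-t^2 - 3*t, -t^2/2 - t, t^2 + 3*t + 1]

Strategy: write A = P · J · P⁻¹ where J is a Jordan canonical form, so e^{tA} = P · e^{tJ} · P⁻¹, and e^{tJ} can be computed block-by-block.

A has Jordan form
J =
  [0, 1, 0]
  [0, 0, 1]
  [0, 0, 0]
(up to reordering of blocks).

Per-block formulas:
  For a 3×3 Jordan block J_3(0): exp(t · J_3(0)) = e^(0t)·(I + t·N + (t^2/2)·N^2), where N is the 3×3 nilpotent shift.

After assembling e^{tJ} and conjugating by P, we get:

e^{tA} =
  [-t^2 - t + 1, -t^2/2, t^2 + t]
  [-4*t, 1 - 2*t, 4*t]
  [-t^2 - 3*t, -t^2/2 - t, t^2 + 3*t + 1]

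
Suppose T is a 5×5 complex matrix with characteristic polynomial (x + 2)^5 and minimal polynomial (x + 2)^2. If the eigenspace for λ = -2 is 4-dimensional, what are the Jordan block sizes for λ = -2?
Block sizes for λ = -2: [2, 1, 1, 1]

Step 1 — from the characteristic polynomial, algebraic multiplicity of λ = -2 is 5. From dim ker(T − (-2)·I) = 4, there are exactly 4 Jordan blocks for λ = -2.
Step 2 — from the minimal polynomial, the factor (x + 2)^2 tells us the largest block for λ = -2 has size 2.
Step 3 — with total size 5, 4 blocks, and largest block 2, the block sizes (in nonincreasing order) are [2, 1, 1, 1].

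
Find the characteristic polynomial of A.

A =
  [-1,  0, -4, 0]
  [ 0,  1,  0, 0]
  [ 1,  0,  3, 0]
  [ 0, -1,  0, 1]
x^4 - 4*x^3 + 6*x^2 - 4*x + 1

Expanding det(x·I − A) (e.g. by cofactor expansion or by noting that A is similar to its Jordan form J, which has the same characteristic polynomial as A) gives
  χ_A(x) = x^4 - 4*x^3 + 6*x^2 - 4*x + 1
which factors as (x - 1)^4. The eigenvalues (with algebraic multiplicities) are λ = 1 with multiplicity 4.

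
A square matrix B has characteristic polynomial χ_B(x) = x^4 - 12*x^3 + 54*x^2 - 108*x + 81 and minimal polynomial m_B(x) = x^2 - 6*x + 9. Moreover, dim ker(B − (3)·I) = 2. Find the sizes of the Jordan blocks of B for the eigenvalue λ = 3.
Block sizes for λ = 3: [2, 2]

Step 1 — from the characteristic polynomial, algebraic multiplicity of λ = 3 is 4. From dim ker(B − (3)·I) = 2, there are exactly 2 Jordan blocks for λ = 3.
Step 2 — from the minimal polynomial, the factor (x − 3)^2 tells us the largest block for λ = 3 has size 2.
Step 3 — with total size 4, 2 blocks, and largest block 2, the block sizes (in nonincreasing order) are [2, 2].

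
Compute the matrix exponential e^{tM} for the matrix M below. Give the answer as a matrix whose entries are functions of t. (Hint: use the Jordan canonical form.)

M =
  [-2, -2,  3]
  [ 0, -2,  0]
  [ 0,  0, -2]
e^{tM} =
  [exp(-2*t), -2*t*exp(-2*t), 3*t*exp(-2*t)]
  [0, exp(-2*t), 0]
  [0, 0, exp(-2*t)]

Strategy: write M = P · J · P⁻¹ where J is a Jordan canonical form, so e^{tM} = P · e^{tJ} · P⁻¹, and e^{tJ} can be computed block-by-block.

M has Jordan form
J =
  [-2,  1,  0]
  [ 0, -2,  0]
  [ 0,  0, -2]
(up to reordering of blocks).

Per-block formulas:
  For a 1×1 block at λ = -2: exp(t · [-2]) = [e^(-2t)].
  For a 2×2 Jordan block J_2(-2): exp(t · J_2(-2)) = e^(-2t)·(I + t·N), where N is the 2×2 nilpotent shift.

After assembling e^{tJ} and conjugating by P, we get:

e^{tM} =
  [exp(-2*t), -2*t*exp(-2*t), 3*t*exp(-2*t)]
  [0, exp(-2*t), 0]
  [0, 0, exp(-2*t)]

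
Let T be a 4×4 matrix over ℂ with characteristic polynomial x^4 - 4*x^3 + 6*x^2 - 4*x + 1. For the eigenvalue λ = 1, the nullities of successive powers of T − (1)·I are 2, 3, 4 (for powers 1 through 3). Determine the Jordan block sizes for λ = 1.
Block sizes for λ = 1: [3, 1]

From the dimensions of kernels of powers, the number of Jordan blocks of size at least j is d_j − d_{j−1} where d_j = dim ker(N^j) (with d_0 = 0). Computing the differences gives [2, 1, 1].
The number of blocks of size exactly k is (#blocks of size ≥ k) − (#blocks of size ≥ k + 1), so the partition is: 1 block(s) of size 1, 1 block(s) of size 3.
In nonincreasing order the block sizes are [3, 1].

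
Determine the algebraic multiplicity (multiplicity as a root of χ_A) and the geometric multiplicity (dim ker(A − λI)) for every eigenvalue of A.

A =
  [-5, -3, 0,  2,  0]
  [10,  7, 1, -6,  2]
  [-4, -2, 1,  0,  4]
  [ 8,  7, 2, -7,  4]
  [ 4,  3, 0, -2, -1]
λ = -1: alg = 5, geom = 3

Step 1 — factor the characteristic polynomial to read off the algebraic multiplicities:
  χ_A(x) = (x + 1)^5

Step 2 — compute geometric multiplicities via the rank-nullity identity g(λ) = n − rank(A − λI):
  rank(A − (-1)·I) = 2, so dim ker(A − (-1)·I) = n − 2 = 3

Summary:
  λ = -1: algebraic multiplicity = 5, geometric multiplicity = 3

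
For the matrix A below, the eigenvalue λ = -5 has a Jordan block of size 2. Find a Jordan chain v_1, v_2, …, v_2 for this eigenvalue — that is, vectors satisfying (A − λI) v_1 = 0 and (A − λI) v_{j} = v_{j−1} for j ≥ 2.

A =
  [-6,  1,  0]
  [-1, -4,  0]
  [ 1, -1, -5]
A Jordan chain for λ = -5 of length 2:
v_1 = (-1, -1, 1)ᵀ
v_2 = (1, 0, 0)ᵀ

Let N = A − (-5)·I. We want v_2 with N^2 v_2 = 0 but N^1 v_2 ≠ 0; then v_{j-1} := N · v_j for j = 2, …, 2.

Pick v_2 = (1, 0, 0)ᵀ.
Then v_1 = N · v_2 = (-1, -1, 1)ᵀ.

Sanity check: (A − (-5)·I) v_1 = (0, 0, 0)ᵀ = 0. ✓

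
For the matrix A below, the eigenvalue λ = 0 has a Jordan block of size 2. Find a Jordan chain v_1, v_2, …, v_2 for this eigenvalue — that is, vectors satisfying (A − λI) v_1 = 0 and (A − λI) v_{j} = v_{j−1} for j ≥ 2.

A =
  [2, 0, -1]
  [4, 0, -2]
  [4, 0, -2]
A Jordan chain for λ = 0 of length 2:
v_1 = (2, 4, 4)ᵀ
v_2 = (1, 0, 0)ᵀ

Let N = A − (0)·I. We want v_2 with N^2 v_2 = 0 but N^1 v_2 ≠ 0; then v_{j-1} := N · v_j for j = 2, …, 2.

Pick v_2 = (1, 0, 0)ᵀ.
Then v_1 = N · v_2 = (2, 4, 4)ᵀ.

Sanity check: (A − (0)·I) v_1 = (0, 0, 0)ᵀ = 0. ✓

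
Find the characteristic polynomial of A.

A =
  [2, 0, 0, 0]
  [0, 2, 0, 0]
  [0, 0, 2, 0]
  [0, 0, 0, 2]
x^4 - 8*x^3 + 24*x^2 - 32*x + 16

Expanding det(x·I − A) (e.g. by cofactor expansion or by noting that A is similar to its Jordan form J, which has the same characteristic polynomial as A) gives
  χ_A(x) = x^4 - 8*x^3 + 24*x^2 - 32*x + 16
which factors as (x - 2)^4. The eigenvalues (with algebraic multiplicities) are λ = 2 with multiplicity 4.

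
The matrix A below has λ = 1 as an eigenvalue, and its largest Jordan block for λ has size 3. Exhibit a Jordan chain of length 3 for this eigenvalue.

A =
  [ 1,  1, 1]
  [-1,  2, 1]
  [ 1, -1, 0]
A Jordan chain for λ = 1 of length 3:
v_1 = (0, -1, 1)ᵀ
v_2 = (1, 1, -1)ᵀ
v_3 = (0, 1, 0)ᵀ

Let N = A − (1)·I. We want v_3 with N^3 v_3 = 0 but N^2 v_3 ≠ 0; then v_{j-1} := N · v_j for j = 3, …, 2.

Pick v_3 = (0, 1, 0)ᵀ.
Then v_2 = N · v_3 = (1, 1, -1)ᵀ.
Then v_1 = N · v_2 = (0, -1, 1)ᵀ.

Sanity check: (A − (1)·I) v_1 = (0, 0, 0)ᵀ = 0. ✓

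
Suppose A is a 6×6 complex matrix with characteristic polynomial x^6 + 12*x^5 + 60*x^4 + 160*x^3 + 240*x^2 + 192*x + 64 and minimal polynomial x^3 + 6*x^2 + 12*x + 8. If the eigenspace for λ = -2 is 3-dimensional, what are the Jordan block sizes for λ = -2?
Block sizes for λ = -2: [3, 2, 1]

Step 1 — from the characteristic polynomial, algebraic multiplicity of λ = -2 is 6. From dim ker(A − (-2)·I) = 3, there are exactly 3 Jordan blocks for λ = -2.
Step 2 — from the minimal polynomial, the factor (x + 2)^3 tells us the largest block for λ = -2 has size 3.
Step 3 — with total size 6, 3 blocks, and largest block 3, the block sizes (in nonincreasing order) are [3, 2, 1].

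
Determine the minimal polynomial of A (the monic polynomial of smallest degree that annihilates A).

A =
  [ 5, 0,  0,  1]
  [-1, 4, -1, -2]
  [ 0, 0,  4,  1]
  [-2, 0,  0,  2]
x^4 - 15*x^3 + 84*x^2 - 208*x + 192

The characteristic polynomial is χ_A(x) = (x - 4)^3*(x - 3), so the eigenvalues are known. The minimal polynomial is
  m_A(x) = Π_λ (x − λ)^{k_λ}
where k_λ is the size of the *largest* Jordan block for λ (equivalently, the smallest k with (A − λI)^k v = 0 for every generalised eigenvector v of λ).

  λ = 3: largest Jordan block has size 1, contributing (x − 3)
  λ = 4: largest Jordan block has size 3, contributing (x − 4)^3

So m_A(x) = (x - 4)^3*(x - 3) = x^4 - 15*x^3 + 84*x^2 - 208*x + 192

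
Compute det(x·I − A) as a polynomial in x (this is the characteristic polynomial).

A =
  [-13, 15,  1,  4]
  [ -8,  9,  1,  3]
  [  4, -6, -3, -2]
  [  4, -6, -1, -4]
x^4 + 11*x^3 + 45*x^2 + 81*x + 54

Expanding det(x·I − A) (e.g. by cofactor expansion or by noting that A is similar to its Jordan form J, which has the same characteristic polynomial as A) gives
  χ_A(x) = x^4 + 11*x^3 + 45*x^2 + 81*x + 54
which factors as (x + 2)*(x + 3)^3. The eigenvalues (with algebraic multiplicities) are λ = -3 with multiplicity 3, λ = -2 with multiplicity 1.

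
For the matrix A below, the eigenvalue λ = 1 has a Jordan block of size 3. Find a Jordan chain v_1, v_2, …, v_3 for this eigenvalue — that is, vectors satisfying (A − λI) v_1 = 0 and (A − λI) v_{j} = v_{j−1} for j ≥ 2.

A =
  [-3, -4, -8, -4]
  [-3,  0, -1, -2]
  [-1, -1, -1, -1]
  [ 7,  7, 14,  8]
A Jordan chain for λ = 1 of length 3:
v_1 = (8, 2, 2, -14)ᵀ
v_2 = (-4, -3, -1, 7)ᵀ
v_3 = (1, 0, 0, 0)ᵀ

Let N = A − (1)·I. We want v_3 with N^3 v_3 = 0 but N^2 v_3 ≠ 0; then v_{j-1} := N · v_j for j = 3, …, 2.

Pick v_3 = (1, 0, 0, 0)ᵀ.
Then v_2 = N · v_3 = (-4, -3, -1, 7)ᵀ.
Then v_1 = N · v_2 = (8, 2, 2, -14)ᵀ.

Sanity check: (A − (1)·I) v_1 = (0, 0, 0, 0)ᵀ = 0. ✓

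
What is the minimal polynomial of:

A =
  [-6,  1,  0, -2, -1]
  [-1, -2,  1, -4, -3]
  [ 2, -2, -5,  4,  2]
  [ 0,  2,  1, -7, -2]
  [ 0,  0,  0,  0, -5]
x^3 + 15*x^2 + 75*x + 125

The characteristic polynomial is χ_A(x) = (x + 5)^5, so the eigenvalues are known. The minimal polynomial is
  m_A(x) = Π_λ (x − λ)^{k_λ}
where k_λ is the size of the *largest* Jordan block for λ (equivalently, the smallest k with (A − λI)^k v = 0 for every generalised eigenvector v of λ).

  λ = -5: largest Jordan block has size 3, contributing (x + 5)^3

So m_A(x) = (x + 5)^3 = x^3 + 15*x^2 + 75*x + 125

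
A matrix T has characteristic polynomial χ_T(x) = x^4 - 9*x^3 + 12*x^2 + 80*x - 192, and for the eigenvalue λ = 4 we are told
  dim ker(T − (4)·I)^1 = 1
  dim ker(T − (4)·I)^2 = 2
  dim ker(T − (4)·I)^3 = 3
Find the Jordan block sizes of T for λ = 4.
Block sizes for λ = 4: [3]

From the dimensions of kernels of powers, the number of Jordan blocks of size at least j is d_j − d_{j−1} where d_j = dim ker(N^j) (with d_0 = 0). Computing the differences gives [1, 1, 1].
The number of blocks of size exactly k is (#blocks of size ≥ k) − (#blocks of size ≥ k + 1), so the partition is: 1 block(s) of size 3.
In nonincreasing order the block sizes are [3].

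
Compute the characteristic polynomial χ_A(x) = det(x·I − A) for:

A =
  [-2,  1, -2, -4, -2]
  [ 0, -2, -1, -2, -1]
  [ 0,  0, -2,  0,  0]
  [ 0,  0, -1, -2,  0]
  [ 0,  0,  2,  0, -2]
x^5 + 10*x^4 + 40*x^3 + 80*x^2 + 80*x + 32

Expanding det(x·I − A) (e.g. by cofactor expansion or by noting that A is similar to its Jordan form J, which has the same characteristic polynomial as A) gives
  χ_A(x) = x^5 + 10*x^4 + 40*x^3 + 80*x^2 + 80*x + 32
which factors as (x + 2)^5. The eigenvalues (with algebraic multiplicities) are λ = -2 with multiplicity 5.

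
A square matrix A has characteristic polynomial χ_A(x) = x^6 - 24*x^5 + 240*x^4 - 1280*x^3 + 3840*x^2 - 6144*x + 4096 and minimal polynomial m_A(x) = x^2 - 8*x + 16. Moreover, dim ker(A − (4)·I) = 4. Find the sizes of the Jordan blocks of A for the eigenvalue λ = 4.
Block sizes for λ = 4: [2, 2, 1, 1]

Step 1 — from the characteristic polynomial, algebraic multiplicity of λ = 4 is 6. From dim ker(A − (4)·I) = 4, there are exactly 4 Jordan blocks for λ = 4.
Step 2 — from the minimal polynomial, the factor (x − 4)^2 tells us the largest block for λ = 4 has size 2.
Step 3 — with total size 6, 4 blocks, and largest block 2, the block sizes (in nonincreasing order) are [2, 2, 1, 1].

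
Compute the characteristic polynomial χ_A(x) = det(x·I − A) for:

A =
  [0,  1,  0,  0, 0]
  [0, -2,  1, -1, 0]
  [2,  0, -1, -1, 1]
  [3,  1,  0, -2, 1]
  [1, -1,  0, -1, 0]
x^5 + 5*x^4 + 10*x^3 + 10*x^2 + 5*x + 1

Expanding det(x·I − A) (e.g. by cofactor expansion or by noting that A is similar to its Jordan form J, which has the same characteristic polynomial as A) gives
  χ_A(x) = x^5 + 5*x^4 + 10*x^3 + 10*x^2 + 5*x + 1
which factors as (x + 1)^5. The eigenvalues (with algebraic multiplicities) are λ = -1 with multiplicity 5.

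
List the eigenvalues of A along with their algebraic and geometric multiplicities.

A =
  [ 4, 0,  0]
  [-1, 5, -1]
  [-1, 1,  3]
λ = 4: alg = 3, geom = 2

Step 1 — factor the characteristic polynomial to read off the algebraic multiplicities:
  χ_A(x) = (x - 4)^3

Step 2 — compute geometric multiplicities via the rank-nullity identity g(λ) = n − rank(A − λI):
  rank(A − (4)·I) = 1, so dim ker(A − (4)·I) = n − 1 = 2

Summary:
  λ = 4: algebraic multiplicity = 3, geometric multiplicity = 2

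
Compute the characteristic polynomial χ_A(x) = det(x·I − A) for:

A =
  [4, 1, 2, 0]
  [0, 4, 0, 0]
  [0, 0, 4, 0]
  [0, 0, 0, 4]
x^4 - 16*x^3 + 96*x^2 - 256*x + 256

Expanding det(x·I − A) (e.g. by cofactor expansion or by noting that A is similar to its Jordan form J, which has the same characteristic polynomial as A) gives
  χ_A(x) = x^4 - 16*x^3 + 96*x^2 - 256*x + 256
which factors as (x - 4)^4. The eigenvalues (with algebraic multiplicities) are λ = 4 with multiplicity 4.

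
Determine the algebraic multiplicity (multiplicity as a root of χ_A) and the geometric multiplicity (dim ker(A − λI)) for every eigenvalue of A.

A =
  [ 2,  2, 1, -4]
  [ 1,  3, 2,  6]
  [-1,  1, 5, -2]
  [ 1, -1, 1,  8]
λ = 4: alg = 3, geom = 1; λ = 6: alg = 1, geom = 1

Step 1 — factor the characteristic polynomial to read off the algebraic multiplicities:
  χ_A(x) = (x - 6)*(x - 4)^3

Step 2 — compute geometric multiplicities via the rank-nullity identity g(λ) = n − rank(A − λI):
  rank(A − (4)·I) = 3, so dim ker(A − (4)·I) = n − 3 = 1
  rank(A − (6)·I) = 3, so dim ker(A − (6)·I) = n − 3 = 1

Summary:
  λ = 4: algebraic multiplicity = 3, geometric multiplicity = 1
  λ = 6: algebraic multiplicity = 1, geometric multiplicity = 1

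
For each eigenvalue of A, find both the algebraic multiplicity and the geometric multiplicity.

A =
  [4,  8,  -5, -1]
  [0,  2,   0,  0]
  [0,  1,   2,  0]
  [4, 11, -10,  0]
λ = 2: alg = 4, geom = 2

Step 1 — factor the characteristic polynomial to read off the algebraic multiplicities:
  χ_A(x) = (x - 2)^4

Step 2 — compute geometric multiplicities via the rank-nullity identity g(λ) = n − rank(A − λI):
  rank(A − (2)·I) = 2, so dim ker(A − (2)·I) = n − 2 = 2

Summary:
  λ = 2: algebraic multiplicity = 4, geometric multiplicity = 2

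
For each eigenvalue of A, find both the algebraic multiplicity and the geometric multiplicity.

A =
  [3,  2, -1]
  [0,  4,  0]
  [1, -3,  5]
λ = 4: alg = 3, geom = 1

Step 1 — factor the characteristic polynomial to read off the algebraic multiplicities:
  χ_A(x) = (x - 4)^3

Step 2 — compute geometric multiplicities via the rank-nullity identity g(λ) = n − rank(A − λI):
  rank(A − (4)·I) = 2, so dim ker(A − (4)·I) = n − 2 = 1

Summary:
  λ = 4: algebraic multiplicity = 3, geometric multiplicity = 1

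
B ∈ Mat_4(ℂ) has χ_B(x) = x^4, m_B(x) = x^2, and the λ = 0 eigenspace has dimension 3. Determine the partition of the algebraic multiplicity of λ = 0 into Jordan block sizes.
Block sizes for λ = 0: [2, 1, 1]

Step 1 — from the characteristic polynomial, algebraic multiplicity of λ = 0 is 4. From dim ker(B − (0)·I) = 3, there are exactly 3 Jordan blocks for λ = 0.
Step 2 — from the minimal polynomial, the factor (x − 0)^2 tells us the largest block for λ = 0 has size 2.
Step 3 — with total size 4, 3 blocks, and largest block 2, the block sizes (in nonincreasing order) are [2, 1, 1].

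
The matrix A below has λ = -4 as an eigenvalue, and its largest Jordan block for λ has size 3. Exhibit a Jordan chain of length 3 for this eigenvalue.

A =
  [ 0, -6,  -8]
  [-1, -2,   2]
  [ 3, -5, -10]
A Jordan chain for λ = -4 of length 3:
v_1 = (-2, 0, -1)ᵀ
v_2 = (4, -1, 3)ᵀ
v_3 = (1, 0, 0)ᵀ

Let N = A − (-4)·I. We want v_3 with N^3 v_3 = 0 but N^2 v_3 ≠ 0; then v_{j-1} := N · v_j for j = 3, …, 2.

Pick v_3 = (1, 0, 0)ᵀ.
Then v_2 = N · v_3 = (4, -1, 3)ᵀ.
Then v_1 = N · v_2 = (-2, 0, -1)ᵀ.

Sanity check: (A − (-4)·I) v_1 = (0, 0, 0)ᵀ = 0. ✓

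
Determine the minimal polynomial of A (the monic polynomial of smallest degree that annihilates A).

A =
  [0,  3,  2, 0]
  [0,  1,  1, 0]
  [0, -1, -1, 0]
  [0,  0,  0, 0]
x^3

The characteristic polynomial is χ_A(x) = x^4, so the eigenvalues are known. The minimal polynomial is
  m_A(x) = Π_λ (x − λ)^{k_λ}
where k_λ is the size of the *largest* Jordan block for λ (equivalently, the smallest k with (A − λI)^k v = 0 for every generalised eigenvector v of λ).

  λ = 0: largest Jordan block has size 3, contributing (x − 0)^3

So m_A(x) = x^3 = x^3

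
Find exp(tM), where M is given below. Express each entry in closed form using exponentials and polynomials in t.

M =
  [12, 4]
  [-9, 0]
e^{tM} =
  [6*t*exp(6*t) + exp(6*t), 4*t*exp(6*t)]
  [-9*t*exp(6*t), -6*t*exp(6*t) + exp(6*t)]

Strategy: write M = P · J · P⁻¹ where J is a Jordan canonical form, so e^{tM} = P · e^{tJ} · P⁻¹, and e^{tJ} can be computed block-by-block.

M has Jordan form
J =
  [6, 1]
  [0, 6]
(up to reordering of blocks).

Per-block formulas:
  For a 2×2 Jordan block J_2(6): exp(t · J_2(6)) = e^(6t)·(I + t·N), where N is the 2×2 nilpotent shift.

After assembling e^{tJ} and conjugating by P, we get:

e^{tM} =
  [6*t*exp(6*t) + exp(6*t), 4*t*exp(6*t)]
  [-9*t*exp(6*t), -6*t*exp(6*t) + exp(6*t)]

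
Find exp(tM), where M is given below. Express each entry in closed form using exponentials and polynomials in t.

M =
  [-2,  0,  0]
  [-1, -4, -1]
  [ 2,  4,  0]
e^{tM} =
  [exp(-2*t), 0, 0]
  [-t*exp(-2*t), -2*t*exp(-2*t) + exp(-2*t), -t*exp(-2*t)]
  [2*t*exp(-2*t), 4*t*exp(-2*t), 2*t*exp(-2*t) + exp(-2*t)]

Strategy: write M = P · J · P⁻¹ where J is a Jordan canonical form, so e^{tM} = P · e^{tJ} · P⁻¹, and e^{tJ} can be computed block-by-block.

M has Jordan form
J =
  [-2,  1,  0]
  [ 0, -2,  0]
  [ 0,  0, -2]
(up to reordering of blocks).

Per-block formulas:
  For a 1×1 block at λ = -2: exp(t · [-2]) = [e^(-2t)].
  For a 2×2 Jordan block J_2(-2): exp(t · J_2(-2)) = e^(-2t)·(I + t·N), where N is the 2×2 nilpotent shift.

After assembling e^{tJ} and conjugating by P, we get:

e^{tM} =
  [exp(-2*t), 0, 0]
  [-t*exp(-2*t), -2*t*exp(-2*t) + exp(-2*t), -t*exp(-2*t)]
  [2*t*exp(-2*t), 4*t*exp(-2*t), 2*t*exp(-2*t) + exp(-2*t)]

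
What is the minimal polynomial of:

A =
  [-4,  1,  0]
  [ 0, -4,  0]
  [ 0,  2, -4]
x^2 + 8*x + 16

The characteristic polynomial is χ_A(x) = (x + 4)^3, so the eigenvalues are known. The minimal polynomial is
  m_A(x) = Π_λ (x − λ)^{k_λ}
where k_λ is the size of the *largest* Jordan block for λ (equivalently, the smallest k with (A − λI)^k v = 0 for every generalised eigenvector v of λ).

  λ = -4: largest Jordan block has size 2, contributing (x + 4)^2

So m_A(x) = (x + 4)^2 = x^2 + 8*x + 16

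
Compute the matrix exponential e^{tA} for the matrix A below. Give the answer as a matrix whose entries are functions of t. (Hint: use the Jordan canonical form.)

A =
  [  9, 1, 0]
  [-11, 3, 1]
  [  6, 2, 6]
e^{tA} =
  [-t^2*exp(6*t) + 3*t*exp(6*t) + exp(6*t), t*exp(6*t), t^2*exp(6*t)/2]
  [3*t^2*exp(6*t) - 11*t*exp(6*t), -3*t*exp(6*t) + exp(6*t), -3*t^2*exp(6*t)/2 + t*exp(6*t)]
  [-2*t^2*exp(6*t) + 6*t*exp(6*t), 2*t*exp(6*t), t^2*exp(6*t) + exp(6*t)]

Strategy: write A = P · J · P⁻¹ where J is a Jordan canonical form, so e^{tA} = P · e^{tJ} · P⁻¹, and e^{tJ} can be computed block-by-block.

A has Jordan form
J =
  [6, 1, 0]
  [0, 6, 1]
  [0, 0, 6]
(up to reordering of blocks).

Per-block formulas:
  For a 3×3 Jordan block J_3(6): exp(t · J_3(6)) = e^(6t)·(I + t·N + (t^2/2)·N^2), where N is the 3×3 nilpotent shift.

After assembling e^{tJ} and conjugating by P, we get:

e^{tA} =
  [-t^2*exp(6*t) + 3*t*exp(6*t) + exp(6*t), t*exp(6*t), t^2*exp(6*t)/2]
  [3*t^2*exp(6*t) - 11*t*exp(6*t), -3*t*exp(6*t) + exp(6*t), -3*t^2*exp(6*t)/2 + t*exp(6*t)]
  [-2*t^2*exp(6*t) + 6*t*exp(6*t), 2*t*exp(6*t), t^2*exp(6*t) + exp(6*t)]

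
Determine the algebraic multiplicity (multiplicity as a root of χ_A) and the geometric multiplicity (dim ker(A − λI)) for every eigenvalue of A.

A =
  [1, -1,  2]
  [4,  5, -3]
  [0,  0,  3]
λ = 3: alg = 3, geom = 1

Step 1 — factor the characteristic polynomial to read off the algebraic multiplicities:
  χ_A(x) = (x - 3)^3

Step 2 — compute geometric multiplicities via the rank-nullity identity g(λ) = n − rank(A − λI):
  rank(A − (3)·I) = 2, so dim ker(A − (3)·I) = n − 2 = 1

Summary:
  λ = 3: algebraic multiplicity = 3, geometric multiplicity = 1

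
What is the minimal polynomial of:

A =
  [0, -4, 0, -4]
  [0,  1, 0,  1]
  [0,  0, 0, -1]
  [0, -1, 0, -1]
x^3

The characteristic polynomial is χ_A(x) = x^4, so the eigenvalues are known. The minimal polynomial is
  m_A(x) = Π_λ (x − λ)^{k_λ}
where k_λ is the size of the *largest* Jordan block for λ (equivalently, the smallest k with (A − λI)^k v = 0 for every generalised eigenvector v of λ).

  λ = 0: largest Jordan block has size 3, contributing (x − 0)^3

So m_A(x) = x^3 = x^3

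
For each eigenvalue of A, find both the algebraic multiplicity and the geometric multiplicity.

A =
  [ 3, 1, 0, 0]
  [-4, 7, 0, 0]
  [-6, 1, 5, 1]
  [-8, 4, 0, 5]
λ = 5: alg = 4, geom = 2

Step 1 — factor the characteristic polynomial to read off the algebraic multiplicities:
  χ_A(x) = (x - 5)^4

Step 2 — compute geometric multiplicities via the rank-nullity identity g(λ) = n − rank(A − λI):
  rank(A − (5)·I) = 2, so dim ker(A − (5)·I) = n − 2 = 2

Summary:
  λ = 5: algebraic multiplicity = 4, geometric multiplicity = 2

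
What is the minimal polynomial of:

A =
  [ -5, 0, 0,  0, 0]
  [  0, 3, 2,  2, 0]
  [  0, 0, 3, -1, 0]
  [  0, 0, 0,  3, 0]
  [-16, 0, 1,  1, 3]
x^4 - 4*x^3 - 18*x^2 + 108*x - 135

The characteristic polynomial is χ_A(x) = (x - 3)^4*(x + 5), so the eigenvalues are known. The minimal polynomial is
  m_A(x) = Π_λ (x − λ)^{k_λ}
where k_λ is the size of the *largest* Jordan block for λ (equivalently, the smallest k with (A − λI)^k v = 0 for every generalised eigenvector v of λ).

  λ = -5: largest Jordan block has size 1, contributing (x + 5)
  λ = 3: largest Jordan block has size 3, contributing (x − 3)^3

So m_A(x) = (x - 3)^3*(x + 5) = x^4 - 4*x^3 - 18*x^2 + 108*x - 135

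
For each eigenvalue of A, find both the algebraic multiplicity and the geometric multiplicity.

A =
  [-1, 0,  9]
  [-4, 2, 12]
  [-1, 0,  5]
λ = 2: alg = 3, geom = 2

Step 1 — factor the characteristic polynomial to read off the algebraic multiplicities:
  χ_A(x) = (x - 2)^3

Step 2 — compute geometric multiplicities via the rank-nullity identity g(λ) = n − rank(A − λI):
  rank(A − (2)·I) = 1, so dim ker(A − (2)·I) = n − 1 = 2

Summary:
  λ = 2: algebraic multiplicity = 3, geometric multiplicity = 2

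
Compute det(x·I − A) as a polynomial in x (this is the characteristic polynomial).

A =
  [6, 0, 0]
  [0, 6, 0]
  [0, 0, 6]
x^3 - 18*x^2 + 108*x - 216

Expanding det(x·I − A) (e.g. by cofactor expansion or by noting that A is similar to its Jordan form J, which has the same characteristic polynomial as A) gives
  χ_A(x) = x^3 - 18*x^2 + 108*x - 216
which factors as (x - 6)^3. The eigenvalues (with algebraic multiplicities) are λ = 6 with multiplicity 3.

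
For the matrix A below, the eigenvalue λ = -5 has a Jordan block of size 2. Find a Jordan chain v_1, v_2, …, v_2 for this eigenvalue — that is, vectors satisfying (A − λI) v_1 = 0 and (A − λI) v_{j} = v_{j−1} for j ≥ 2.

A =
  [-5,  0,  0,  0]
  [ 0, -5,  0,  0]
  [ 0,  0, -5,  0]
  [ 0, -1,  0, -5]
A Jordan chain for λ = -5 of length 2:
v_1 = (0, 0, 0, -1)ᵀ
v_2 = (0, 1, 0, 0)ᵀ

Let N = A − (-5)·I. We want v_2 with N^2 v_2 = 0 but N^1 v_2 ≠ 0; then v_{j-1} := N · v_j for j = 2, …, 2.

Pick v_2 = (0, 1, 0, 0)ᵀ.
Then v_1 = N · v_2 = (0, 0, 0, -1)ᵀ.

Sanity check: (A − (-5)·I) v_1 = (0, 0, 0, 0)ᵀ = 0. ✓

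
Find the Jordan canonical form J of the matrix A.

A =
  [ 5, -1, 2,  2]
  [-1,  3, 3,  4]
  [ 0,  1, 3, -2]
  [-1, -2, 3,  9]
J_3(5) ⊕ J_1(5)

The characteristic polynomial is
  det(x·I − A) = x^4 - 20*x^3 + 150*x^2 - 500*x + 625 = (x - 5)^4

Eigenvalues and multiplicities (the geometric multiplicity of λ is n − rank(A − λI), which equals the number of Jordan blocks for λ):
  λ = 5: algebraic multiplicity = 4, geometric multiplicity = 2

Determining the block sizes for each eigenvalue:
  λ = 5: with am = 4 and gm = 2, the partition is not yet determined (e.g. several partitions of 4 into 2 parts exist). Let N = A − (5)·I. Computing rank(N^1) = 2, rank(N^2) = 1, rank(N^3) = 0; the number of blocks of size ≥ j is rank(N^{j−1}) − rank(N^j), giving [2, 1, 1]. So we have 1 block(s) of size 3, 1 block(s) of size 1 → block sizes [3, 1]

Assembling the blocks gives a Jordan form
J =
  [5, 1, 0, 0]
  [0, 5, 1, 0]
  [0, 0, 5, 0]
  [0, 0, 0, 5]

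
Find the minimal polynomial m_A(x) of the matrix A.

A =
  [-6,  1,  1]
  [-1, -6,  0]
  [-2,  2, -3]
x^3 + 15*x^2 + 75*x + 125

The characteristic polynomial is χ_A(x) = (x + 5)^3, so the eigenvalues are known. The minimal polynomial is
  m_A(x) = Π_λ (x − λ)^{k_λ}
where k_λ is the size of the *largest* Jordan block for λ (equivalently, the smallest k with (A − λI)^k v = 0 for every generalised eigenvector v of λ).

  λ = -5: largest Jordan block has size 3, contributing (x + 5)^3

So m_A(x) = (x + 5)^3 = x^3 + 15*x^2 + 75*x + 125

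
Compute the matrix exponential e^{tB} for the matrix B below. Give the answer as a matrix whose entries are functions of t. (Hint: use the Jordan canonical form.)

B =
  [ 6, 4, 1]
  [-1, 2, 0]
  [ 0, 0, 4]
e^{tB} =
  [2*t*exp(4*t) + exp(4*t), 4*t*exp(4*t), t^2*exp(4*t) + t*exp(4*t)]
  [-t*exp(4*t), -2*t*exp(4*t) + exp(4*t), -t^2*exp(4*t)/2]
  [0, 0, exp(4*t)]

Strategy: write B = P · J · P⁻¹ where J is a Jordan canonical form, so e^{tB} = P · e^{tJ} · P⁻¹, and e^{tJ} can be computed block-by-block.

B has Jordan form
J =
  [4, 1, 0]
  [0, 4, 1]
  [0, 0, 4]
(up to reordering of blocks).

Per-block formulas:
  For a 3×3 Jordan block J_3(4): exp(t · J_3(4)) = e^(4t)·(I + t·N + (t^2/2)·N^2), where N is the 3×3 nilpotent shift.

After assembling e^{tJ} and conjugating by P, we get:

e^{tB} =
  [2*t*exp(4*t) + exp(4*t), 4*t*exp(4*t), t^2*exp(4*t) + t*exp(4*t)]
  [-t*exp(4*t), -2*t*exp(4*t) + exp(4*t), -t^2*exp(4*t)/2]
  [0, 0, exp(4*t)]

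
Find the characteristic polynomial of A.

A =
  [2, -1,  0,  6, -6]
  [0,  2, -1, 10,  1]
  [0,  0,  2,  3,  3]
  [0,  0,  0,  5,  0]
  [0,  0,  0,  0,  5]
x^5 - 16*x^4 + 97*x^3 - 278*x^2 + 380*x - 200

Expanding det(x·I − A) (e.g. by cofactor expansion or by noting that A is similar to its Jordan form J, which has the same characteristic polynomial as A) gives
  χ_A(x) = x^5 - 16*x^4 + 97*x^3 - 278*x^2 + 380*x - 200
which factors as (x - 5)^2*(x - 2)^3. The eigenvalues (with algebraic multiplicities) are λ = 2 with multiplicity 3, λ = 5 with multiplicity 2.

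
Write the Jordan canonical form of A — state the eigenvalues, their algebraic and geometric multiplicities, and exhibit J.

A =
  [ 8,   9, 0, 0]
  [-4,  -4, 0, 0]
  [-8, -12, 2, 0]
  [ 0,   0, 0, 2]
J_2(2) ⊕ J_1(2) ⊕ J_1(2)

The characteristic polynomial is
  det(x·I − A) = x^4 - 8*x^3 + 24*x^2 - 32*x + 16 = (x - 2)^4

Eigenvalues and multiplicities (the geometric multiplicity of λ is n − rank(A − λI), which equals the number of Jordan blocks for λ):
  λ = 2: algebraic multiplicity = 4, geometric multiplicity = 3

Determining the block sizes for each eigenvalue:
  λ = 2: 3 blocks summing to 4 forces exactly one block of size 2 and the rest size 1 → block sizes [2, 1, 1]

Assembling the blocks gives a Jordan form
J =
  [2, 1, 0, 0]
  [0, 2, 0, 0]
  [0, 0, 2, 0]
  [0, 0, 0, 2]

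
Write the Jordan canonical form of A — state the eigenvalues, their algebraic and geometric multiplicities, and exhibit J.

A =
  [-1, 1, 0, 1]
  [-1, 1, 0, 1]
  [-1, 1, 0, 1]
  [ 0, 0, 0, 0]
J_2(0) ⊕ J_1(0) ⊕ J_1(0)

The characteristic polynomial is
  det(x·I − A) = x^4

Eigenvalues and multiplicities (the geometric multiplicity of λ is n − rank(A − λI), which equals the number of Jordan blocks for λ):
  λ = 0: algebraic multiplicity = 4, geometric multiplicity = 3

Determining the block sizes for each eigenvalue:
  λ = 0: 3 blocks summing to 4 forces exactly one block of size 2 and the rest size 1 → block sizes [2, 1, 1]

Assembling the blocks gives a Jordan form
J =
  [0, 1, 0, 0]
  [0, 0, 0, 0]
  [0, 0, 0, 0]
  [0, 0, 0, 0]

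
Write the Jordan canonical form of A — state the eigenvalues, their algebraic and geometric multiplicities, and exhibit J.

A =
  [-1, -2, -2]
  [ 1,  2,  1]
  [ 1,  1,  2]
J_2(1) ⊕ J_1(1)

The characteristic polynomial is
  det(x·I − A) = x^3 - 3*x^2 + 3*x - 1 = (x - 1)^3

Eigenvalues and multiplicities (the geometric multiplicity of λ is n − rank(A − λI), which equals the number of Jordan blocks for λ):
  λ = 1: algebraic multiplicity = 3, geometric multiplicity = 2

Determining the block sizes for each eigenvalue:
  λ = 1: 2 blocks summing to 3 forces exactly one block of size 2 and the rest size 1 → block sizes [2, 1]

Assembling the blocks gives a Jordan form
J =
  [1, 1, 0]
  [0, 1, 0]
  [0, 0, 1]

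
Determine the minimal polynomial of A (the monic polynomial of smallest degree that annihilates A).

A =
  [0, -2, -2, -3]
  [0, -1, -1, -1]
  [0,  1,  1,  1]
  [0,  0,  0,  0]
x^2

The characteristic polynomial is χ_A(x) = x^4, so the eigenvalues are known. The minimal polynomial is
  m_A(x) = Π_λ (x − λ)^{k_λ}
where k_λ is the size of the *largest* Jordan block for λ (equivalently, the smallest k with (A − λI)^k v = 0 for every generalised eigenvector v of λ).

  λ = 0: largest Jordan block has size 2, contributing (x − 0)^2

So m_A(x) = x^2 = x^2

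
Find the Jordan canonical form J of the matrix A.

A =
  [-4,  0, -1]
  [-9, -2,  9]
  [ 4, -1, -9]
J_3(-5)

The characteristic polynomial is
  det(x·I − A) = x^3 + 15*x^2 + 75*x + 125 = (x + 5)^3

Eigenvalues and multiplicities (the geometric multiplicity of λ is n − rank(A − λI), which equals the number of Jordan blocks for λ):
  λ = -5: algebraic multiplicity = 3, geometric multiplicity = 1

Determining the block sizes for each eigenvalue:
  λ = -5: one block (gm = 1), so the single block has size am = 3 → block sizes [3]

Assembling the blocks gives a Jordan form
J =
  [-5,  1,  0]
  [ 0, -5,  1]
  [ 0,  0, -5]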